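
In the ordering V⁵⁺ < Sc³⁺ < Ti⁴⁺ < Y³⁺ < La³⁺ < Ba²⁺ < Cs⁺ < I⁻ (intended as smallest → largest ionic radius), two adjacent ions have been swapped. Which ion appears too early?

Compare adjacent ions: both have 18 electrons but Z(Ti)=22 > Z(Sc)=21, so Ti⁴⁺ should be the smaller of the two — yet in this increasing list Sc³⁺ sits before Ti⁴⁺. Nothing else is reversed, so Sc³⁺ should move one place to the right.

Sc³⁺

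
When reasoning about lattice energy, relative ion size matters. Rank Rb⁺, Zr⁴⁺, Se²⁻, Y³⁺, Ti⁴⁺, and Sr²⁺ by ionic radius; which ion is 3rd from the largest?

First list Z and electron count for each: Ti⁴⁺ (Z=22, 18 e⁻), Zr⁴⁺ (Z=40, 36 e⁻), Y³⁺ (Z=39, 36 e⁻), Sr²⁺ (Z=38, 36 e⁻), Rb⁺ (Z=37, 36 e⁻), Se²⁻ (Z=34, 36 e⁻). Ti⁴⁺ < Zr⁴⁺ (same group, period 4 vs 5); Zr⁴⁺ < Y³⁺ (both 36 e⁻, Z=40>39); Y³⁺ < Sr²⁺ (isoelectronic, higher Z=39 is smaller); Sr²⁺ < Rb⁺ (both 36 e⁻, Z=38>37); Rb⁺ < Se²⁻ (both 36 e⁻, Z=37>34).
So the order is Ti⁴⁺ < Zr⁴⁺ < Y³⁺ < Sr²⁺ < Rb⁺ < Se²⁻; the 3rd-largest ion is Sr²⁺.

Sr²⁺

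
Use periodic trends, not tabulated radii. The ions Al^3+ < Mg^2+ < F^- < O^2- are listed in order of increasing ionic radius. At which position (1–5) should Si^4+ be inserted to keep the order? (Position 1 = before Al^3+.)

1

Isoelectronic series (10 e⁻ each). Size is set by nuclear charge: more protons means a smaller ion. Si^4+ (Z=14), Al^3+ (Z=13), Mg^2+ (Z=12), F^- (Z=9), O^2- (Z=8).
Putting Si^4+ in gives Si^4+ < Al^3+ < Mg^2+ < F^- < O^2-; it lands at slot 1.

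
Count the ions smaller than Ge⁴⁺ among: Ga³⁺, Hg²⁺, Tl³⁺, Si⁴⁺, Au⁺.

Si⁴⁺ has 10 e⁻ (Z=14), Ge⁴⁺ has 28 e⁻ (Z=32), Ga³⁺ has 28 e⁻ (Z=31), Tl³⁺ has 78 e⁻ (Z=81), Hg²⁺ has 78 e⁻ (Z=80), Au⁺ has 78 e⁻ (Z=79). Si⁴⁺ < Ge⁴⁺ (same group, 1 shell fewer); Ge⁴⁺ < Ga³⁺ (both 28 e⁻, Z=32>31); Ga³⁺ < Tl³⁺ (same group, 2 shells fewer); Tl³⁺ < Hg²⁺ (isoelectronic, higher Z=81 is smaller); Hg²⁺ < Au⁺ (both 78 e⁻, Z=80>79).
Ordering all of them (including Ge⁴⁺) by radius gives Si⁴⁺ < Ge⁴⁺ < Ga³⁺ < Tl³⁺ < Hg²⁺ < Au⁺. That's 1.

1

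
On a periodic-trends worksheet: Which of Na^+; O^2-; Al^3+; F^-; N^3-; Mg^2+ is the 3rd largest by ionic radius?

F^-

All of these have 10 electrons (isoelectronic). With the same electron cloud, the ion with the most protons pulls it in tightest. Nuclear charges: Al^3+ (Z=13), Mg^2+ (Z=12), Na^+ (Z=11), F^- (Z=9), O^2- (Z=8), N^3- (Z=7). Highest Z is smallest.
So the order is Al^3+ < Mg^2+ < Na^+ < F^- < O^2- < N^3-; the 3rd-largest ion is F^-.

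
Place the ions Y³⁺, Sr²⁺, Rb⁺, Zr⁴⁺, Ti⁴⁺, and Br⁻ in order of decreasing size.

Br⁻ > Rb⁺ > Sr²⁺ > Y³⁺ > Zr⁴⁺ > Ti⁴⁺

Electron counts and nuclear charges: Ti⁴⁺ (Z=22, 18 e⁻), Zr⁴⁺ (Z=40, 36 e⁻), Y³⁺ (Z=39, 36 e⁻), Sr²⁺ (Z=38, 36 e⁻), Rb⁺ (Z=37, 36 e⁻), Br⁻ (Z=35, 36 e⁻). Ti⁴⁺ < Zr⁴⁺ (same group, period 4 vs 5); Zr⁴⁺ < Y³⁺ (isoelectronic, higher Z=40 is smaller); Y³⁺ < Sr²⁺ (both 36 e⁻, Z=39>38); Sr²⁺ < Rb⁺ (both 36 e⁻, Z=38>37); Rb⁺ < Br⁻ (isoelectronic, higher Z=37 is smaller).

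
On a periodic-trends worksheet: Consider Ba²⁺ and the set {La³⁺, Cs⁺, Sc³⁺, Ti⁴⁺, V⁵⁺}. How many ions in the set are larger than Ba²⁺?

1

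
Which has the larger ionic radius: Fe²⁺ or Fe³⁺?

Fe²⁺

For a single element, ionic radius drops as positive charge rises — Fe³⁺ < Fe²⁺.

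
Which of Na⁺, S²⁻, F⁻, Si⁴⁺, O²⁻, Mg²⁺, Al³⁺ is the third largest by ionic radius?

First list Z and electron count for each: Si⁴⁺ (Z=14, 10 e⁻), Al³⁺ (Z=13, 10 e⁻), Mg²⁺ (Z=12, 10 e⁻), Na⁺ (Z=11, 10 e⁻), F⁻ (Z=9, 10 e⁻), O²⁻ (Z=8, 10 e⁻), S²⁻ (Z=16, 18 e⁻). Si⁴⁺ < Al³⁺ (both 10 e⁻, Z=14>13); Al³⁺ < Mg²⁺ (both 10 e⁻, Z=13>12); Mg²⁺ < Na⁺ (both 10 e⁻, Z=12>11); Na⁺ < F⁻ (both 10 e⁻, Z=11>9); F⁻ < O²⁻ (isoelectronic, higher Z=9 is smaller); O²⁻ < S²⁻ (same group, 1 shell fewer).
Ordering: Si⁴⁺ < Al³⁺ < Mg²⁺ < Na⁺ < F⁻ < O²⁻ < S²⁻. The third largest is F⁻.

F⁻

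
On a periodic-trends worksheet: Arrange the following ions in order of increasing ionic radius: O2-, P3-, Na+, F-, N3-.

Na+ < F- < O2- < N3- < P3-

Work out protons and electrons: Na+: 10 e⁻, Z=11, F-: 10 e⁻, Z=9, O2-: 10 e⁻, Z=8, N3-: 10 e⁻, Z=7, P3-: 18 e⁻, Z=15. Na+ < F- (both 10 e⁻, Z=11>9); F- < O2- (both 10 e⁻, Z=9>8); O2- < N3- (isoelectronic, higher Z=8 is smaller); N3- < P3- (same group, 1 shell fewer).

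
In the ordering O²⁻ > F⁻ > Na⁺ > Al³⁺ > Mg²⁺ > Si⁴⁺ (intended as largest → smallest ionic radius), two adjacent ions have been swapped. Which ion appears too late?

The pair Al³⁺, Mg²⁺ is the wrong way round — both have 10 electrons but Z(Al)=13 > Z(Mg)=12, so Al³⁺ should be the smaller of the two. All other adjacent pairs agree with periodic trends, so Mg²⁺ is the misplaced ion.

Mg²⁺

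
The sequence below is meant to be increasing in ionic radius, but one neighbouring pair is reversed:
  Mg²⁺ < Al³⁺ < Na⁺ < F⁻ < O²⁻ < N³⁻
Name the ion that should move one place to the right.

The pair Mg²⁺, Al³⁺ is the wrong way round — Al³⁺ and Mg²⁺ share 10 electrons; the higher nuclear charge on Al (Z=13) contracts it more, so Al³⁺ < Mg²⁺. All other adjacent pairs agree with periodic trends, so Mg²⁺ is the misplaced ion.

Mg²⁺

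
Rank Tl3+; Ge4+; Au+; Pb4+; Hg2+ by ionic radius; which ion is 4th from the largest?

Pb4+

First list Z and electron count for each: Ge4+ has 28 e⁻ (Z=32), Pb4+ has 78 e⁻ (Z=82), Tl3+ has 78 e⁻ (Z=81), Hg2+ has 78 e⁻ (Z=80), Au+ has 78 e⁻ (Z=79). Ge4+ < Pb4+ (same group, period 4 vs 6); Pb4+ < Tl3+ (isoelectronic, higher Z=82 is smaller); Tl3+ < Hg2+ (both 78 e⁻, Z=81>80); Hg2+ < Au+ (both 78 e⁻, Z=80>79).
So the order is Ge4+ < Pb4+ < Tl3+ < Hg2+ < Au+; the 4th-largest ion is Pb4+.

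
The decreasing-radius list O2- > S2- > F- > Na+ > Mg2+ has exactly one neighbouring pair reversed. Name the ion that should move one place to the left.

S2-

Compare adjacent ions: same group and charge — period 2 sits above period 3, so O2- is smaller — yet in this decreasing list O2- sits before S2-. Nothing else is reversed, so S2- should move one place to the left.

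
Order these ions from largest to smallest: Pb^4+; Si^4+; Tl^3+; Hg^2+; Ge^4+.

Tabulating Z and e⁻: Si^4+: 10 e⁻, Z=14, Ge^4+: 28 e⁻, Z=32, Pb^4+: 78 e⁻, Z=82, Tl^3+: 78 e⁻, Z=81, Hg^2+: 78 e⁻, Z=80. Si^4+ < Ge^4+ (same group, period 3 vs 4); Ge^4+ < Pb^4+ (same group, period 4 vs 6); Pb^4+ < Tl^3+ (isoelectronic, higher Z=82 is smaller); Tl^3+ < Hg^2+ (both 78 e⁻, Z=81>80).

Hg^2+ > Tl^3+ > Pb^4+ > Ge^4+ > Si^4+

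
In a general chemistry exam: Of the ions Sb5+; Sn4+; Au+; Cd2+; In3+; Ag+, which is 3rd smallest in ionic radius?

In3+

Work out protons and electrons: Sb5+: 46 e⁻, Z=51, Sn4+: 46 e⁻, Z=50, In3+: 46 e⁻, Z=49, Cd2+: 46 e⁻, Z=48, Ag+: 46 e⁻, Z=47, Au+: 78 e⁻, Z=79. Sb5+ < Sn4+ (both 46 e⁻, Z=51>50); Sn4+ < In3+ (isoelectronic, higher Z=50 is smaller); In3+ < Cd2+ (isoelectronic, higher Z=49 is smaller); Cd2+ < Ag+ (isoelectronic, higher Z=48 is smaller); Ag+ < Au+ (same group, 1 shell fewer).
Full ascending order: Sb5+ < Sn4+ < In3+ < Cd2+ < Ag+ < Au+. Counting from the smallest, position 3 is In3+.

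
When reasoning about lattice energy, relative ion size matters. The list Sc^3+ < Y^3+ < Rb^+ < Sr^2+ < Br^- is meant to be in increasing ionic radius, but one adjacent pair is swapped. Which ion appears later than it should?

Sr^2+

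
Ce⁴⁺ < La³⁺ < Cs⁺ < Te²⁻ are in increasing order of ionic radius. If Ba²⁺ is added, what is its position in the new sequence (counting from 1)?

All of these have 54 electrons (isoelectronic). With the same electron cloud, the ion with the most protons pulls it in tightest. Nuclear charges: Ce⁴⁺ (Z=58), La³⁺ (Z=57), Ba²⁺ (Z=56), Cs⁺ (Z=55), Te²⁻ (Z=52). Highest Z is smallest.
Putting Ba²⁺ in gives Ce⁴⁺ < La³⁺ < Ba²⁺ < Cs⁺ < Te²⁻; it lands at slot 3.

3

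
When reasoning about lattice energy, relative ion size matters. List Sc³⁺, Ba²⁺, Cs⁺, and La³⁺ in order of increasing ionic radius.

Electron counts and nuclear charges: Sc³⁺ (Z=21, 18 e⁻), La³⁺ (Z=57, 54 e⁻), Ba²⁺ (Z=56, 54 e⁻), Cs⁺ (Z=55, 54 e⁻). Sc³⁺ < La³⁺ (same group, 2 shells fewer); La³⁺ < Ba²⁺ (both 54 e⁻, Z=57>56); Ba²⁺ < Cs⁺ (isoelectronic, higher Z=56 is smaller).

Sc³⁺ < La³⁺ < Ba²⁺ < Cs⁺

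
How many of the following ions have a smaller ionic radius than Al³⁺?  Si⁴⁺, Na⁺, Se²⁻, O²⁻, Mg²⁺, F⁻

Tabulating Z and e⁻: Si⁴⁺ has 10 e⁻ (Z=14), Al³⁺ has 10 e⁻ (Z=13), Mg²⁺ has 10 e⁻ (Z=12), Na⁺ has 10 e⁻ (Z=11), F⁻ has 10 e⁻ (Z=9), O²⁻ has 10 e⁻ (Z=8), Se²⁻ has 36 e⁻ (Z=34). Si⁴⁺ < Al³⁺ (both 10 e⁻, Z=14>13); Al³⁺ < Mg²⁺ (both 10 e⁻, Z=13>12); Mg²⁺ < Na⁺ (both 10 e⁻, Z=12>11); Na⁺ < F⁻ (isoelectronic, higher Z=11 is smaller); F⁻ < O²⁻ (isoelectronic, higher Z=9 is smaller); O²⁻ < Se²⁻ (same group, period 2 vs 4).
Ordering all of them (including Al³⁺) by radius gives Si⁴⁺ < Al³⁺ < Mg²⁺ < Na⁺ < F⁻ < O²⁻ < Se²⁻. That's 1.

1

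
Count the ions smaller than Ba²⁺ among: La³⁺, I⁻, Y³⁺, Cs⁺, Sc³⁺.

Sc³⁺ (Z=21, 18 e⁻), Y³⁺ (Z=39, 36 e⁻), La³⁺ (Z=57, 54 e⁻), Ba²⁺ (Z=56, 54 e⁻), Cs⁺ (Z=55, 54 e⁻), I⁻ (Z=53, 54 e⁻). Sc³⁺ < Y³⁺ (same group, 1 shell fewer); Y³⁺ < La³⁺ (same group, period 5 vs 6); La³⁺ < Ba²⁺ (both 54 e⁻, Z=57>56); Ba²⁺ < Cs⁺ (both 54 e⁻, Z=56>55); Cs⁺ < I⁻ (isoelectronic, higher Z=55 is smaller).
Placing each against Ba²⁺: smaller — Sc³⁺, Y³⁺, La³⁺; larger — Cs⁺, I⁻. Count: 3.

3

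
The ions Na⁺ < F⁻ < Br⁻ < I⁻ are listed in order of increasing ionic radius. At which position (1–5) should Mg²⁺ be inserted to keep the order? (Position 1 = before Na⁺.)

1

Mg²⁺ has 10 e⁻ (Z=12), Na⁺ has 10 e⁻ (Z=11), F⁻ has 10 e⁻ (Z=9), Br⁻ has 36 e⁻ (Z=35), I⁻ has 54 e⁻ (Z=53). Mg²⁺ < Na⁺ (isoelectronic, higher Z=12 is smaller); Na⁺ < F⁻ (both 10 e⁻, Z=11>9); F⁻ < Br⁻ (same group, period 2 vs 4); Br⁻ < I⁻ (same group, period 4 vs 5).
Putting Mg²⁺ in gives Mg²⁺ < Na⁺ < F⁻ < Br⁻ < I⁻; it lands at slot 1.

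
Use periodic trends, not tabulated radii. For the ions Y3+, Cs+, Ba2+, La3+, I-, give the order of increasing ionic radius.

Y3+ < La3+ < Ba2+ < Cs+ < I-

First list Z and electron count for each: Y3+ (Z=39, 36 e⁻), La3+ (Z=57, 54 e⁻), Ba2+ (Z=56, 54 e⁻), Cs+ (Z=55, 54 e⁻), I- (Z=53, 54 e⁻). Y3+ < La3+ (same group, period 5 vs 6); La3+ < Ba2+ (both 54 e⁻, Z=57>56); Ba2+ < Cs+ (isoelectronic, higher Z=56 is smaller); Cs+ < I- (isoelectronic, higher Z=55 is smaller).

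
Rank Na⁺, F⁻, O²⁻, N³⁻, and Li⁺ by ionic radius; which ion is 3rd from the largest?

First list Z and electron count for each: Li⁺: 2 e⁻, Z=3, Na⁺: 10 e⁻, Z=11, F⁻: 10 e⁻, Z=9, O²⁻: 10 e⁻, Z=8, N³⁻: 10 e⁻, Z=7. Li⁺ < Na⁺ (same group, 1 shell fewer); Na⁺ < F⁻ (isoelectronic, higher Z=11 is smaller); F⁻ < O²⁻ (isoelectronic, higher Z=9 is smaller); O²⁻ < N³⁻ (both 10 e⁻, Z=8>7).
So the order is Li⁺ < Na⁺ < F⁻ < O²⁻ < N³⁻; the 3rd-largest ion is F⁻.

F⁻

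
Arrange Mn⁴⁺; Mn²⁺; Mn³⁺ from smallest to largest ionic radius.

Same element, different charge: the more highly charged cation has fewer electrons and a greater effective nuclear charge per electron, making Mn⁴⁺ the smallest.

Mn⁴⁺ < Mn³⁺ < Mn²⁺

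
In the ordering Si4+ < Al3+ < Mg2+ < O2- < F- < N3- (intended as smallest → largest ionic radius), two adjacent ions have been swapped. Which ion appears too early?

The pair O2-, F- is the wrong way round — they are isoelectronic (10 e⁻) and F has more protons than O (9 vs 8), making F- smaller. All other adjacent pairs agree with periodic trends, so O2- is the misplaced ion.

O2-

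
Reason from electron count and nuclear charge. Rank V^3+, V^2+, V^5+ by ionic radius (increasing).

V^5+ < V^3+ < V^2+

These are all V ions. Removing more electrons (higher positive charge) pulls the remaining electrons in closer, so V^5+ is smallest and V^2+ is largest.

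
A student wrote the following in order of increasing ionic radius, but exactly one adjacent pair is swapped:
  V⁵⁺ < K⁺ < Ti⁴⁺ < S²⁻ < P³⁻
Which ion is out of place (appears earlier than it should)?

Compare adjacent ions: they are isoelectronic (18 e⁻) and Ti has more protons than K (22 vs 19), making Ti⁴⁺ smaller — yet in this increasing list K⁺ sits before Ti⁴⁺. Nothing else is reversed, so K⁺ should move one place to the right.

K⁺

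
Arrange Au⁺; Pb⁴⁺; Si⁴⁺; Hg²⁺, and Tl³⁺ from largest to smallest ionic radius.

Au⁺ > Hg²⁺ > Tl³⁺ > Pb⁴⁺ > Si⁴⁺

Tabulating Z and e⁻: Si⁴⁺ (Z=14, 10 e⁻), Pb⁴⁺ (Z=82, 78 e⁻), Tl³⁺ (Z=81, 78 e⁻), Hg²⁺ (Z=80, 78 e⁻), Au⁺ (Z=79, 78 e⁻). Si⁴⁺ < Pb⁴⁺ (same group, period 3 vs 6); Pb⁴⁺ < Tl³⁺ (both 78 e⁻, Z=82>81); Tl³⁺ < Hg²⁺ (both 78 e⁻, Z=81>80); Hg²⁺ < Au⁺ (both 78 e⁻, Z=80>79).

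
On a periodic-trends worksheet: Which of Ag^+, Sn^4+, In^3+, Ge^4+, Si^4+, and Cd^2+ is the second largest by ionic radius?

Cd^2+

Work out protons and electrons: Si^4+ has 10 e⁻ (Z=14), Ge^4+ has 28 e⁻ (Z=32), Sn^4+ has 46 e⁻ (Z=50), In^3+ has 46 e⁻ (Z=49), Cd^2+ has 46 e⁻ (Z=48), Ag^+ has 46 e⁻ (Z=47). Si^4+ < Ge^4+ (same group, period 3 vs 4); Ge^4+ < Sn^4+ (same group, period 4 vs 5); Sn^4+ < In^3+ (isoelectronic, higher Z=50 is smaller); In^3+ < Cd^2+ (isoelectronic, higher Z=49 is smaller); Cd^2+ < Ag^+ (isoelectronic, higher Z=48 is smaller).
So the order is Si^4+ < Ge^4+ < Sn^4+ < In^3+ < Cd^2+ < Ag^+; the 2nd-largest ion is Cd^2+.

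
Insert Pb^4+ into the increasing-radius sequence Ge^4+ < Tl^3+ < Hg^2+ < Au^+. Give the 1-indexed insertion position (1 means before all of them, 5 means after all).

Ge^4+ (Z=32, 28 e⁻), Pb^4+ (Z=82, 78 e⁻), Tl^3+ (Z=81, 78 e⁻), Hg^2+ (Z=80, 78 e⁻), Au^+ (Z=79, 78 e⁻). Ge^4+ < Pb^4+ (same group, 2 shells fewer); Pb^4+ < Tl^3+ (isoelectronic, higher Z=82 is smaller); Tl^3+ < Hg^2+ (both 78 e⁻, Z=81>80); Hg^2+ < Au^+ (isoelectronic, higher Z=80 is smaller).
Putting Pb^4+ in gives Ge^4+ < Pb^4+ < Tl^3+ < Hg^2+ < Au^+; it lands at slot 2.

2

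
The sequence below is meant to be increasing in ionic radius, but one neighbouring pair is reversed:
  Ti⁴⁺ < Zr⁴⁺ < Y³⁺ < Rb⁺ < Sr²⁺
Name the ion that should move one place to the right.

Check each adjacent pair. Rb⁺ and Sr²⁺ are reversed: both have 36 electrons but Z(Sr)=38 > Z(Rb)=37, so Sr²⁺ should be the smaller of the two. No other neighbouring pair contradicts the periodic trends, so Rb⁺ is the ion listed too early.

Rb⁺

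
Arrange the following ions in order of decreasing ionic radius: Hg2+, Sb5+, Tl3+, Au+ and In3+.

Au+ > Hg2+ > Tl3+ > In3+ > Sb5+

First list Z and electron count for each: Sb5+ (Z=51, 46 e⁻), In3+ (Z=49, 46 e⁻), Tl3+ (Z=81, 78 e⁻), Hg2+ (Z=80, 78 e⁻), Au+ (Z=79, 78 e⁻). Sb5+ < In3+ (both 46 e⁻, Z=51>49); In3+ < Tl3+ (same group, period 5 vs 6); Tl3+ < Hg2+ (isoelectronic, higher Z=81 is smaller); Hg2+ < Au+ (isoelectronic, higher Z=80 is smaller).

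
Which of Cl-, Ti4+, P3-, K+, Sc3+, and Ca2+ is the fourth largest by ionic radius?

Ca2+

All of these have 18 electrons (isoelectronic). With the same electron cloud, the ion with the most protons pulls it in tightest. Nuclear charges: Ti4+ (Z=22), Sc3+ (Z=21), Ca2+ (Z=20), K+ (Z=19), Cl- (Z=17), P3- (Z=15). Highest Z is smallest.
That gives Ti4+ < Sc3+ < Ca2+ < K+ < Cl- < P3-. From the largest end, number 4 is Ca2+.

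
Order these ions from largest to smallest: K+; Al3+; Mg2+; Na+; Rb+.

Rb+ > K+ > Na+ > Mg2+ > Al3+

Tabulating Z and e⁻: Al3+ has 10 e⁻ (Z=13), Mg2+ has 10 e⁻ (Z=12), Na+ has 10 e⁻ (Z=11), K+ has 18 e⁻ (Z=19), Rb+ has 36 e⁻ (Z=37). Al3+ < Mg2+ (both 10 e⁻, Z=13>12); Mg2+ < Na+ (both 10 e⁻, Z=12>11); Na+ < K+ (same group, period 3 vs 4); K+ < Rb+ (same group, 1 shell fewer).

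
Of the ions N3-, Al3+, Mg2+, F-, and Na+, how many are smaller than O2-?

4

All of these have 10 electrons (isoelectronic). With the same electron cloud, the ion with the most protons pulls it in tightest. Nuclear charges: Al3+ (Z=13), Mg2+ (Z=12), Na+ (Z=11), F- (Z=9), O2- (Z=8), N3- (Z=7). Highest Z is smallest.
Relative to O2-, the ions that are smaller are Al3+, Mg2+, Na+, F-. Count: 4.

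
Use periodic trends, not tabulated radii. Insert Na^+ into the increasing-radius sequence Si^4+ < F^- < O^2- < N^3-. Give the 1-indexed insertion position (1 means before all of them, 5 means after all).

2

These species are isoelectronic with 10 electrons. The only difference is the number of protons: Si^4+ (Z=14), Na^+ (Z=11), F^- (Z=9), O^2- (Z=8), N^3- (Z=7). The strongest nuclear pull (Si^4+) gives the smallest ion.
The complete sequence is Si^4+ < Na^+ < F^- < O^2- < N^3-. Na^+ sits at position 2.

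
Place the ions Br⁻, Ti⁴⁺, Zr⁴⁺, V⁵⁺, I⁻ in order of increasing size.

V⁵⁺ < Ti⁴⁺ < Zr⁴⁺ < Br⁻ < I⁻

Work out protons and electrons: V⁵⁺: 18 e⁻, Z=23, Ti⁴⁺: 18 e⁻, Z=22, Zr⁴⁺: 36 e⁻, Z=40, Br⁻: 36 e⁻, Z=35, I⁻: 54 e⁻, Z=53. V⁵⁺ < Ti⁴⁺ (both 18 e⁻, Z=23>22); Ti⁴⁺ < Zr⁴⁺ (same group, 1 shell fewer); Zr⁴⁺ < Br⁻ (isoelectronic, higher Z=40 is smaller); Br⁻ < I⁻ (same group, period 4 vs 5).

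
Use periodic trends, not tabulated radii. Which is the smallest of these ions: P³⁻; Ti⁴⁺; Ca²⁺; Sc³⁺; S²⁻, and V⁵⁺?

Isoelectronic series (18 e⁻ each). Size is set by nuclear charge: more protons means a smaller ion. V⁵⁺ (Z=23), Ti⁴⁺ (Z=22), Sc³⁺ (Z=21), Ca²⁺ (Z=20), S²⁻ (Z=16), P³⁻ (Z=15).

V⁵⁺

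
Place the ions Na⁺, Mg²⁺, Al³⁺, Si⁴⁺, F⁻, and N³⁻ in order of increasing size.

Si⁴⁺ < Al³⁺ < Mg²⁺ < Na⁺ < F⁻ < N³⁻

All of these have 10 electrons (isoelectronic). With the same electron cloud, the ion with the most protons pulls it in tightest. Nuclear charges: Si⁴⁺ (Z=14), Al³⁺ (Z=13), Mg²⁺ (Z=12), Na⁺ (Z=11), F⁻ (Z=9), N³⁻ (Z=7). Highest Z is smallest.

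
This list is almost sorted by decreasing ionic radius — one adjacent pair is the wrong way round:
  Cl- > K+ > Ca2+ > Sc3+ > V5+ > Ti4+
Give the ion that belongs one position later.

V5+

Compare adjacent ions: both have 18 electrons but Z(V)=23 > Z(Ti)=22, so V5+ should be the smaller of the two — yet in this decreasing list V5+ sits before Ti4+. Nothing else is reversed, so V5+ should move one place to the right.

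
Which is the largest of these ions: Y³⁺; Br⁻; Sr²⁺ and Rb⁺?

Br⁻

These species are isoelectronic with 36 electrons. The only difference is the number of protons: Y³⁺ (Z=39), Sr²⁺ (Z=38), Rb⁺ (Z=37), Br⁻ (Z=35). The strongest nuclear pull (Y³⁺) gives the smallest ion.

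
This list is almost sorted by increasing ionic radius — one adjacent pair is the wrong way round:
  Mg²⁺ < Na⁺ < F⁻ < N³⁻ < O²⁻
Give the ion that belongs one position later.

Check each adjacent pair. N³⁻ and O²⁻ are reversed: O²⁻ and N³⁻ share 10 electrons; the higher nuclear charge on O (Z=8) contracts it more, so O²⁻ < N³⁻. No other neighbouring pair contradicts the periodic trends, so N³⁻ is the ion listed too early.

N³⁻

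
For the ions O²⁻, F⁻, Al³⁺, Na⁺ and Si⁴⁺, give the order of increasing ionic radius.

Isoelectronic series (10 e⁻ each). Size is set by nuclear charge: more protons means a smaller ion. Si⁴⁺ (Z=14), Al³⁺ (Z=13), Na⁺ (Z=11), F⁻ (Z=9), O²⁻ (Z=8).

Si⁴⁺ < Al³⁺ < Na⁺ < F⁻ < O²⁻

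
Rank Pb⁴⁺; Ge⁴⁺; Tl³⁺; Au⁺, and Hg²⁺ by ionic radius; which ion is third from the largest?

First list Z and electron count for each: Ge⁴⁺ has 28 e⁻ (Z=32), Pb⁴⁺ has 78 e⁻ (Z=82), Tl³⁺ has 78 e⁻ (Z=81), Hg²⁺ has 78 e⁻ (Z=80), Au⁺ has 78 e⁻ (Z=79). Ge⁴⁺ < Pb⁴⁺ (same group, 2 shells fewer); Pb⁴⁺ < Tl³⁺ (isoelectronic, higher Z=82 is smaller); Tl³⁺ < Hg²⁺ (both 78 e⁻, Z=81>80); Hg²⁺ < Au⁺ (isoelectronic, higher Z=80 is smaller).
That gives Ge⁴⁺ < Pb⁴⁺ < Tl³⁺ < Hg²⁺ < Au⁺. From the largest end, number 3 is Tl³⁺.

Tl³⁺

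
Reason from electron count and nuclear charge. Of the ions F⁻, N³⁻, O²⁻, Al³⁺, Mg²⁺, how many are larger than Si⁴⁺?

These species are isoelectronic with 10 electrons. The only difference is the number of protons: Si⁴⁺ (Z=14), Al³⁺ (Z=13), Mg²⁺ (Z=12), F⁻ (Z=9), O²⁻ (Z=8), N³⁻ (Z=7). The strongest nuclear pull (Si⁴⁺) gives the smallest ion.
Overall: Si⁴⁺ < Al³⁺ < Mg²⁺ < F⁻ < O²⁻ < N³⁻. Si⁴⁺ has 0 below it and 5 above. Count: 5.

5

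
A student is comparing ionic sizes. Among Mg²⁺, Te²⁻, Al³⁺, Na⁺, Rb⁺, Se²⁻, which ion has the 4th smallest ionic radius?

Electron counts and nuclear charges: Al³⁺ (Z=13, 10 e⁻), Mg²⁺ (Z=12, 10 e⁻), Na⁺ (Z=11, 10 e⁻), Rb⁺ (Z=37, 36 e⁻), Se²⁻ (Z=34, 36 e⁻), Te²⁻ (Z=52, 54 e⁻). Al³⁺ < Mg²⁺ (both 10 e⁻, Z=13>12); Mg²⁺ < Na⁺ (both 10 e⁻, Z=12>11); Na⁺ < Rb⁺ (same group, 2 shells fewer); Rb⁺ < Se²⁻ (both 36 e⁻, Z=37>34); Se²⁻ < Te²⁻ (same group, 1 shell fewer).
That gives Al³⁺ < Mg²⁺ < Na⁺ < Rb⁺ < Se²⁻ < Te²⁻. From the smallest end, number 4 is Rb⁺.

Rb⁺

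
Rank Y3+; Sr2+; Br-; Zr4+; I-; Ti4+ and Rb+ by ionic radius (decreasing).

I- > Br- > Rb+ > Sr2+ > Y3+ > Zr4+ > Ti4+

Electron counts and nuclear charges: Ti4+ has 18 e⁻ (Z=22), Zr4+ has 36 e⁻ (Z=40), Y3+ has 36 e⁻ (Z=39), Sr2+ has 36 e⁻ (Z=38), Rb+ has 36 e⁻ (Z=37), Br- has 36 e⁻ (Z=35), I- has 54 e⁻ (Z=53). Ti4+ < Zr4+ (same group, period 4 vs 5); Zr4+ < Y3+ (both 36 e⁻, Z=40>39); Y3+ < Sr2+ (both 36 e⁻, Z=39>38); Sr2+ < Rb+ (both 36 e⁻, Z=38>37); Rb+ < Br- (both 36 e⁻, Z=37>35); Br- < I- (same group, period 4 vs 5).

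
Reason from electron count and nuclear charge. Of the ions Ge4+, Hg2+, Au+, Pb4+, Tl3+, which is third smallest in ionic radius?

Tabulating Z and e⁻: Ge4+ has 28 e⁻ (Z=32), Pb4+ has 78 e⁻ (Z=82), Tl3+ has 78 e⁻ (Z=81), Hg2+ has 78 e⁻ (Z=80), Au+ has 78 e⁻ (Z=79). Ge4+ < Pb4+ (same group, 2 shells fewer); Pb4+ < Tl3+ (isoelectronic, higher Z=82 is smaller); Tl3+ < Hg2+ (isoelectronic, higher Z=81 is smaller); Hg2+ < Au+ (isoelectronic, higher Z=80 is smaller).
So the order is Ge4+ < Pb4+ < Tl3+ < Hg2+ < Au+; the 3rd-smallest ion is Tl3+.

Tl3+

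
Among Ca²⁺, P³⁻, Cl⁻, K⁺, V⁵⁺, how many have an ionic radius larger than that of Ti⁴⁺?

Each ion has 18 electrons. The ranking follows nuclear charge in reverse — greater Z gives a smaller radius. V⁵⁺ (Z=23), Ti⁴⁺ (Z=22), Ca²⁺ (Z=20), K⁺ (Z=19), Cl⁻ (Z=17), P³⁻ (Z=15).
Relative to Ti⁴⁺, the ions that are larger are Ca²⁺, K⁺, Cl⁻, P³⁻. That's 4.

4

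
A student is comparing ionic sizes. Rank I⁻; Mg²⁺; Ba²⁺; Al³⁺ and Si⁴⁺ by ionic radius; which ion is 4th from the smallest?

First list Z and electron count for each: Si⁴⁺ (Z=14, 10 e⁻), Al³⁺ (Z=13, 10 e⁻), Mg²⁺ (Z=12, 10 e⁻), Ba²⁺ (Z=56, 54 e⁻), I⁻ (Z=53, 54 e⁻). Si⁴⁺ < Al³⁺ (isoelectronic, higher Z=14 is smaller); Al³⁺ < Mg²⁺ (isoelectronic, higher Z=13 is smaller); Mg²⁺ < Ba²⁺ (same group, period 3 vs 6); Ba²⁺ < I⁻ (both 54 e⁻, Z=56>53).
Full ascending order: Si⁴⁺ < Al³⁺ < Mg²⁺ < Ba²⁺ < I⁻. Counting from the smallest, position 4 is Ba²⁺.

Ba²⁺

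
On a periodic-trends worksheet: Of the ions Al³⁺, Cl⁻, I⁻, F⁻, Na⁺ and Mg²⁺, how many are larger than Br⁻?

1

Electron counts and nuclear charges: Al³⁺ (Z=13, 10 e⁻), Mg²⁺ (Z=12, 10 e⁻), Na⁺ (Z=11, 10 e⁻), F⁻ (Z=9, 10 e⁻), Cl⁻ (Z=17, 18 e⁻), Br⁻ (Z=35, 36 e⁻), I⁻ (Z=53, 54 e⁻). Al³⁺ < Mg²⁺ (isoelectronic, higher Z=13 is smaller); Mg²⁺ < Na⁺ (both 10 e⁻, Z=12>11); Na⁺ < F⁻ (both 10 e⁻, Z=11>9); F⁻ < Cl⁻ (same group, 1 shell fewer); Cl⁻ < Br⁻ (same group, 1 shell fewer); Br⁻ < I⁻ (same group, period 4 vs 5).
Overall: Al³⁺ < Mg²⁺ < Na⁺ < F⁻ < Cl⁻ < Br⁻ < I⁻. Br⁻ has 5 below it and 1 above. That's 1.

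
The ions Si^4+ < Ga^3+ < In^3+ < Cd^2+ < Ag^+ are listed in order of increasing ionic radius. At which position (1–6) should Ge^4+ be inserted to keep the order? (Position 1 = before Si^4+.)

First list Z and electron count for each: Si^4+ has 10 e⁻ (Z=14), Ge^4+ has 28 e⁻ (Z=32), Ga^3+ has 28 e⁻ (Z=31), In^3+ has 46 e⁻ (Z=49), Cd^2+ has 46 e⁻ (Z=48), Ag^+ has 46 e⁻ (Z=47). Si^4+ < Ge^4+ (same group, period 3 vs 4); Ge^4+ < Ga^3+ (isoelectronic, higher Z=32 is smaller); Ga^3+ < In^3+ (same group, period 4 vs 5); In^3+ < Cd^2+ (both 46 e⁻, Z=49>48); Cd^2+ < Ag^+ (isoelectronic, higher Z=48 is smaller).
With Ge^4+ included the full order is Si^4+ < Ge^4+ < Ga^3+ < In^3+ < Cd^2+ < Ag^+, so it takes position 2.

2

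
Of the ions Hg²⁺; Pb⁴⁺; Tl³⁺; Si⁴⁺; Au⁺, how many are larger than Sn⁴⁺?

4

First list Z and electron count for each: Si⁴⁺ has 10 e⁻ (Z=14), Sn⁴⁺ has 46 e⁻ (Z=50), Pb⁴⁺ has 78 e⁻ (Z=82), Tl³⁺ has 78 e⁻ (Z=81), Hg²⁺ has 78 e⁻ (Z=80), Au⁺ has 78 e⁻ (Z=79). Si⁴⁺ < Sn⁴⁺ (same group, 2 shells fewer); Sn⁴⁺ < Pb⁴⁺ (same group, period 5 vs 6); Pb⁴⁺ < Tl³⁺ (isoelectronic, higher Z=82 is smaller); Tl³⁺ < Hg²⁺ (both 78 e⁻, Z=81>80); Hg²⁺ < Au⁺ (isoelectronic, higher Z=80 is smaller).
Overall: Si⁴⁺ < Sn⁴⁺ < Pb⁴⁺ < Tl³⁺ < Hg²⁺ < Au⁺. Sn⁴⁺ has 1 below it and 4 above. Count: 4.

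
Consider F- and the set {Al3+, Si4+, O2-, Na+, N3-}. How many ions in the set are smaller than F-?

3

These species are isoelectronic with 10 electrons. The only difference is the number of protons: Si4+ (Z=14), Al3+ (Z=13), Na+ (Z=11), F- (Z=9), O2- (Z=8), N3- (Z=7). The strongest nuclear pull (Si4+) gives the smallest ion.
Placing each against F-: smaller — Si4+, Al3+, Na+; larger — O2-, N3-. That's 3.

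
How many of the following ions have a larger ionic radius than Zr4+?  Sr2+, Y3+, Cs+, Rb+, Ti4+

4

Ti4+ (Z=22, 18 e⁻), Zr4+ (Z=40, 36 e⁻), Y3+ (Z=39, 36 e⁻), Sr2+ (Z=38, 36 e⁻), Rb+ (Z=37, 36 e⁻), Cs+ (Z=55, 54 e⁻). Ti4+ < Zr4+ (same group, period 4 vs 5); Zr4+ < Y3+ (isoelectronic, higher Z=40 is smaller); Y3+ < Sr2+ (isoelectronic, higher Z=39 is smaller); Sr2+ < Rb+ (both 36 e⁻, Z=38>37); Rb+ < Cs+ (same group, period 5 vs 6).
Overall: Ti4+ < Zr4+ < Y3+ < Sr2+ < Rb+ < Cs+. Zr4+ has 1 below it and 4 above. Count: 4.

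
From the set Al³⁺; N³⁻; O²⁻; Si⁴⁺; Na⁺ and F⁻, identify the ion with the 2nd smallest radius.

Al³⁺

All of these have 10 electrons (isoelectronic). With the same electron cloud, the ion with the most protons pulls it in tightest. Nuclear charges: Si⁴⁺ (Z=14), Al³⁺ (Z=13), Na⁺ (Z=11), F⁻ (Z=9), O²⁻ (Z=8), N³⁻ (Z=7). Highest Z is smallest.
Full ascending order: Si⁴⁺ < Al³⁺ < Na⁺ < F⁻ < O²⁻ < N³⁻. Counting from the smallest, position 2 is Al³⁺.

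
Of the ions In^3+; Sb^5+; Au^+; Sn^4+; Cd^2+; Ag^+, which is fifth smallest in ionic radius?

Work out protons and electrons: Sb^5+: 46 e⁻, Z=51, Sn^4+: 46 e⁻, Z=50, In^3+: 46 e⁻, Z=49, Cd^2+: 46 e⁻, Z=48, Ag^+: 46 e⁻, Z=47, Au^+: 78 e⁻, Z=79. Sb^5+ < Sn^4+ (isoelectronic, higher Z=51 is smaller); Sn^4+ < In^3+ (isoelectronic, higher Z=50 is smaller); In^3+ < Cd^2+ (both 46 e⁻, Z=49>48); Cd^2+ < Ag^+ (both 46 e⁻, Z=48>47); Ag^+ < Au^+ (same group, period 5 vs 6).
That gives Sb^5+ < Sn^4+ < In^3+ < Cd^2+ < Ag^+ < Au^+. From the smallest end, number 5 is Ag^+.

Ag^+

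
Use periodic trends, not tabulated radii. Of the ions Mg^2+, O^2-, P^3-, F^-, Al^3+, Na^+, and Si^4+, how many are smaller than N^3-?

Tabulating Z and e⁻: Si^4+: 10 e⁻, Z=14, Al^3+: 10 e⁻, Z=13, Mg^2+: 10 e⁻, Z=12, Na^+: 10 e⁻, Z=11, F^-: 10 e⁻, Z=9, O^2-: 10 e⁻, Z=8, N^3-: 10 e⁻, Z=7, P^3-: 18 e⁻, Z=15. Si^4+ < Al^3+ (both 10 e⁻, Z=14>13); Al^3+ < Mg^2+ (both 10 e⁻, Z=13>12); Mg^2+ < Na^+ (both 10 e⁻, Z=12>11); Na^+ < F^- (isoelectronic, higher Z=11 is smaller); F^- < O^2- (both 10 e⁻, Z=9>8); O^2- < N^3- (both 10 e⁻, Z=8>7); N^3- < P^3- (same group, period 2 vs 3).
Relative to N^3-, the ions that are smaller are Si^4+, Al^3+, Mg^2+, Na^+, F^-, O^2-. So 6 are smaller.

6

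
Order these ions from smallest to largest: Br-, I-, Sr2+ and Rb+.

Sr2+ < Rb+ < Br- < I-

Sr2+: 36 e⁻, Z=38, Rb+: 36 e⁻, Z=37, Br-: 36 e⁻, Z=35, I-: 54 e⁻, Z=53. Sr2+ < Rb+ (isoelectronic, higher Z=38 is smaller); Rb+ < Br- (isoelectronic, higher Z=37 is smaller); Br- < I- (same group, period 4 vs 5).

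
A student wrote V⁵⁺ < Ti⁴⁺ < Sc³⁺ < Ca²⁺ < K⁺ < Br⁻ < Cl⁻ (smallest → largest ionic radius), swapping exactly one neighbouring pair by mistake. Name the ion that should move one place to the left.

Cl⁻

Scanning neighbour by neighbour, only Br⁻/Cl⁻ violates a trend: both in group 17 with the same charge; Cl⁻ (period 3) has the smaller radius. That makes Cl⁻ the one sitting a position late relative to where it belongs.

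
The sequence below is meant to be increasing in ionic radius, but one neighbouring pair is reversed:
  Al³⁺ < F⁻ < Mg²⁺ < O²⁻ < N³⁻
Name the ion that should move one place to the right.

Check each adjacent pair. F⁻ and Mg²⁺ are reversed: Mg²⁺ and F⁻ share 10 electrons; the higher nuclear charge on Mg (Z=12) contracts it more, so Mg²⁺ < F⁻. No other neighbouring pair contradicts the periodic trends, so F⁻ is the ion listed too early.

F⁻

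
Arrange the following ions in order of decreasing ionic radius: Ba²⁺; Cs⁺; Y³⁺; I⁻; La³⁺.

I⁻ > Cs⁺ > Ba²⁺ > La³⁺ > Y³⁺

First list Z and electron count for each: Y³⁺ has 36 e⁻ (Z=39), La³⁺ has 54 e⁻ (Z=57), Ba²⁺ has 54 e⁻ (Z=56), Cs⁺ has 54 e⁻ (Z=55), I⁻ has 54 e⁻ (Z=53). Y³⁺ < La³⁺ (same group, period 5 vs 6); La³⁺ < Ba²⁺ (isoelectronic, higher Z=57 is smaller); Ba²⁺ < Cs⁺ (both 54 e⁻, Z=56>55); Cs⁺ < I⁻ (isoelectronic, higher Z=55 is smaller).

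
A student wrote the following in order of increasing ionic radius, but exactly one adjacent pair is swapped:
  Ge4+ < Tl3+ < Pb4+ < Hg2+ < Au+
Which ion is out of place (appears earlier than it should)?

The pair Tl3+, Pb4+ is the wrong way round — they are isoelectronic (78 e⁻) and Pb has more protons than Tl (82 vs 81), making Pb4+ smaller. All other adjacent pairs agree with periodic trends, so Tl3+ is the misplaced ion.

Tl3+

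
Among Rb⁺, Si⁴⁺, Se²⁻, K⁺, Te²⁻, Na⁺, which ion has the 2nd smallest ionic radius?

Work out protons and electrons: Si⁴⁺ (Z=14, 10 e⁻), Na⁺ (Z=11, 10 e⁻), K⁺ (Z=19, 18 e⁻), Rb⁺ (Z=37, 36 e⁻), Se²⁻ (Z=34, 36 e⁻), Te²⁻ (Z=52, 54 e⁻). Si⁴⁺ < Na⁺ (both 10 e⁻, Z=14>11); Na⁺ < K⁺ (same group, 1 shell fewer); K⁺ < Rb⁺ (same group, 1 shell fewer); Rb⁺ < Se²⁻ (isoelectronic, higher Z=37 is smaller); Se²⁻ < Te²⁻ (same group, period 4 vs 5).
Ordering: Si⁴⁺ < Na⁺ < K⁺ < Rb⁺ < Se²⁻ < Te²⁻. The 2nd smallest is Na⁺.

Na⁺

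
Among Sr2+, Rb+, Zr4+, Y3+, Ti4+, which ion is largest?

Rb+

Ti4+ has 18 e⁻ (Z=22), Zr4+ has 36 e⁻ (Z=40), Y3+ has 36 e⁻ (Z=39), Sr2+ has 36 e⁻ (Z=38), Rb+ has 36 e⁻ (Z=37). Ti4+ < Zr4+ (same group, period 4 vs 5); Zr4+ < Y3+ (isoelectronic, higher Z=40 is smaller); Y3+ < Sr2+ (both 36 e⁻, Z=39>38); Sr2+ < Rb+ (both 36 e⁻, Z=38>37).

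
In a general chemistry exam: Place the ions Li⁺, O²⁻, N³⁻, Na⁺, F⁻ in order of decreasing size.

N³⁻ > O²⁻ > F⁻ > Na⁺ > Li⁺

Tabulating Z and e⁻: Li⁺ has 2 e⁻ (Z=3), Na⁺ has 10 e⁻ (Z=11), F⁻ has 10 e⁻ (Z=9), O²⁻ has 10 e⁻ (Z=8), N³⁻ has 10 e⁻ (Z=7). Li⁺ < Na⁺ (same group, period 2 vs 3); Na⁺ < F⁻ (both 10 e⁻, Z=11>9); F⁻ < O²⁻ (both 10 e⁻, Z=9>8); O²⁻ < N³⁻ (both 10 e⁻, Z=8>7).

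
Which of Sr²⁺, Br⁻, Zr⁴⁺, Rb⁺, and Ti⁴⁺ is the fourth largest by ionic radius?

Zr⁴⁺

Ti⁴⁺: 18 e⁻, Z=22, Zr⁴⁺: 36 e⁻, Z=40, Sr²⁺: 36 e⁻, Z=38, Rb⁺: 36 e⁻, Z=37, Br⁻: 36 e⁻, Z=35. Ti⁴⁺ < Zr⁴⁺ (same group, 1 shell fewer); Zr⁴⁺ < Sr²⁺ (isoelectronic, higher Z=40 is smaller); Sr²⁺ < Rb⁺ (isoelectronic, higher Z=38 is smaller); Rb⁺ < Br⁻ (isoelectronic, higher Z=37 is smaller).
Full ascending order: Ti⁴⁺ < Zr⁴⁺ < Sr²⁺ < Rb⁺ < Br⁻. Counting from the largest, position 4 is Zr⁴⁺.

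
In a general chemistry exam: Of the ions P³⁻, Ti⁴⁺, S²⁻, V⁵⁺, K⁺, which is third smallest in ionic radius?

K⁺

All of these have 18 electrons (isoelectronic). With the same electron cloud, the ion with the most protons pulls it in tightest. Nuclear charges: V⁵⁺ (Z=23), Ti⁴⁺ (Z=22), K⁺ (Z=19), S²⁻ (Z=16), P³⁻ (Z=15). Highest Z is smallest.
Ordering: V⁵⁺ < Ti⁴⁺ < K⁺ < S²⁻ < P³⁻. The third smallest is K⁺.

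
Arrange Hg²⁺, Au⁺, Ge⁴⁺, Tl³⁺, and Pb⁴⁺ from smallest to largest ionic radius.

Ge⁴⁺ < Pb⁴⁺ < Tl³⁺ < Hg²⁺ < Au⁺

Ge⁴⁺: 28 e⁻, Z=32, Pb⁴⁺: 78 e⁻, Z=82, Tl³⁺: 78 e⁻, Z=81, Hg²⁺: 78 e⁻, Z=80, Au⁺: 78 e⁻, Z=79. Ge⁴⁺ < Pb⁴⁺ (same group, period 4 vs 6); Pb⁴⁺ < Tl³⁺ (both 78 e⁻, Z=82>81); Tl³⁺ < Hg²⁺ (both 78 e⁻, Z=81>80); Hg²⁺ < Au⁺ (isoelectronic, higher Z=80 is smaller).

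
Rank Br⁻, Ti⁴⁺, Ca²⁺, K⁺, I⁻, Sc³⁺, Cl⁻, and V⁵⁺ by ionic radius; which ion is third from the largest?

Cl⁻

Tabulating Z and e⁻: V⁵⁺: 18 e⁻, Z=23, Ti⁴⁺: 18 e⁻, Z=22, Sc³⁺: 18 e⁻, Z=21, Ca²⁺: 18 e⁻, Z=20, K⁺: 18 e⁻, Z=19, Cl⁻: 18 e⁻, Z=17, Br⁻: 36 e⁻, Z=35, I⁻: 54 e⁻, Z=53. V⁵⁺ < Ti⁴⁺ (both 18 e⁻, Z=23>22); Ti⁴⁺ < Sc³⁺ (isoelectronic, higher Z=22 is smaller); Sc³⁺ < Ca²⁺ (both 18 e⁻, Z=21>20); Ca²⁺ < K⁺ (isoelectronic, higher Z=20 is smaller); K⁺ < Cl⁻ (both 18 e⁻, Z=19>17); Cl⁻ < Br⁻ (same group, 1 shell fewer); Br⁻ < I⁻ (same group, period 4 vs 5).
So the order is V⁵⁺ < Ti⁴⁺ < Sc³⁺ < Ca²⁺ < K⁺ < Cl⁻ < Br⁻ < I⁻; the 3rd-largest ion is Cl⁻.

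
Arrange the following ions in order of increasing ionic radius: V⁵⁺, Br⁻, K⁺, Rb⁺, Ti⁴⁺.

V⁵⁺ < Ti⁴⁺ < K⁺ < Rb⁺ < Br⁻

V⁵⁺: 18 e⁻, Z=23, Ti⁴⁺: 18 e⁻, Z=22, K⁺: 18 e⁻, Z=19, Rb⁺: 36 e⁻, Z=37, Br⁻: 36 e⁻, Z=35. V⁵⁺ < Ti⁴⁺ (isoelectronic, higher Z=23 is smaller); Ti⁴⁺ < K⁺ (isoelectronic, higher Z=22 is smaller); K⁺ < Rb⁺ (same group, 1 shell fewer); Rb⁺ < Br⁻ (isoelectronic, higher Z=37 is smaller).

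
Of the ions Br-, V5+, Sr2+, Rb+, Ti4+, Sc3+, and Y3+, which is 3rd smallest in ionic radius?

Work out protons and electrons: V5+ has 18 e⁻ (Z=23), Ti4+ has 18 e⁻ (Z=22), Sc3+ has 18 e⁻ (Z=21), Y3+ has 36 e⁻ (Z=39), Sr2+ has 36 e⁻ (Z=38), Rb+ has 36 e⁻ (Z=37), Br- has 36 e⁻ (Z=35). V5+ < Ti4+ (isoelectronic, higher Z=23 is smaller); Ti4+ < Sc3+ (both 18 e⁻, Z=22>21); Sc3+ < Y3+ (same group, period 4 vs 5); Y3+ < Sr2+ (isoelectronic, higher Z=39 is smaller); Sr2+ < Rb+ (isoelectronic, higher Z=38 is smaller); Rb+ < Br- (isoelectronic, higher Z=37 is smaller).
That gives V5+ < Ti4+ < Sc3+ < Y3+ < Sr2+ < Rb+ < Br-. From the smallest end, number 3 is Sc3+.

Sc3+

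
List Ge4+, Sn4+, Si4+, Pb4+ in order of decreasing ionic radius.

All are in the same group with charge +4. Radius grows down the group as n (the outermost shell) increases.

Pb4+ > Sn4+ > Ge4+ > Si4+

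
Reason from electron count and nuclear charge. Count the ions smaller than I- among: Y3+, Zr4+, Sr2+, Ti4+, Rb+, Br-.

First list Z and electron count for each: Ti4+: 18 e⁻, Z=22, Zr4+: 36 e⁻, Z=40, Y3+: 36 e⁻, Z=39, Sr2+: 36 e⁻, Z=38, Rb+: 36 e⁻, Z=37, Br-: 36 e⁻, Z=35, I-: 54 e⁻, Z=53. Ti4+ < Zr4+ (same group, period 4 vs 5); Zr4+ < Y3+ (both 36 e⁻, Z=40>39); Y3+ < Sr2+ (both 36 e⁻, Z=39>38); Sr2+ < Rb+ (isoelectronic, higher Z=38 is smaller); Rb+ < Br- (isoelectronic, higher Z=37 is smaller); Br- < I- (same group, period 4 vs 5).
Relative to I-, the ions that are smaller are Ti4+, Zr4+, Y3+, Sr2+, Rb+, Br-. That's 6.

6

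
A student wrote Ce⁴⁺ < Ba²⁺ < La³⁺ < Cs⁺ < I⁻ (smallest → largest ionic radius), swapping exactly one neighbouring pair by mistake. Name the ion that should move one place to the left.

La³⁺

Scanning neighbour by neighbour, only Ba²⁺/La³⁺ violates a trend: they are isoelectronic (54 e⁻) and La has more protons than Ba (57 vs 56), making La³⁺ smaller. That makes La³⁺ the one sitting a position late relative to where it belongs.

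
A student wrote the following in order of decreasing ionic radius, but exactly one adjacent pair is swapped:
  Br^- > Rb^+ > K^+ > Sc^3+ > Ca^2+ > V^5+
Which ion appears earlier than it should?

Sc^3+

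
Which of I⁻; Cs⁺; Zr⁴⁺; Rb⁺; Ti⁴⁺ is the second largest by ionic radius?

Cs⁺

Electron counts and nuclear charges: Ti⁴⁺ (Z=22, 18 e⁻), Zr⁴⁺ (Z=40, 36 e⁻), Rb⁺ (Z=37, 36 e⁻), Cs⁺ (Z=55, 54 e⁻), I⁻ (Z=53, 54 e⁻). Ti⁴⁺ < Zr⁴⁺ (same group, 1 shell fewer); Zr⁴⁺ < Rb⁺ (both 36 e⁻, Z=40>37); Rb⁺ < Cs⁺ (same group, 1 shell fewer); Cs⁺ < I⁻ (both 54 e⁻, Z=55>53).
Ordering: Ti⁴⁺ < Zr⁴⁺ < Rb⁺ < Cs⁺ < I⁻. The second largest is Cs⁺.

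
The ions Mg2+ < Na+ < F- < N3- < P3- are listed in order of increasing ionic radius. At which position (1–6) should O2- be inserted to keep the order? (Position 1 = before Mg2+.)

4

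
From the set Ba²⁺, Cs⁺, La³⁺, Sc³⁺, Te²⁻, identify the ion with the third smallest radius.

Ba²⁺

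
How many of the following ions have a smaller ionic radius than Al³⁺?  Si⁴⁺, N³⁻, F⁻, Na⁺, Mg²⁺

These species are isoelectronic with 10 electrons. The only difference is the number of protons: Si⁴⁺ (Z=14), Al³⁺ (Z=13), Mg²⁺ (Z=12), Na⁺ (Z=11), F⁻ (Z=9), N³⁻ (Z=7). The strongest nuclear pull (Si⁴⁺) gives the smallest ion.
Overall: Si⁴⁺ < Al³⁺ < Mg²⁺ < Na⁺ < F⁻ < N³⁻. Al³⁺ has 1 below it and 4 above. Count: 1.

1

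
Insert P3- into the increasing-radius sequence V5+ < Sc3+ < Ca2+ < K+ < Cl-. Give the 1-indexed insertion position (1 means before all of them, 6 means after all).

6

Each ion has 18 electrons. The ranking follows nuclear charge in reverse — greater Z gives a smaller radius. V5+ (Z=23), Sc3+ (Z=21), Ca2+ (Z=20), K+ (Z=19), Cl- (Z=17), P3- (Z=15).
Merged order: V5+ < Sc3+ < Ca2+ < K+ < Cl- < P3- — P3- is number 6.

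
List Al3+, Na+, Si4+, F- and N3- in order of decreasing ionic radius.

Isoelectronic series (10 e⁻ each). Size is set by nuclear charge: more protons means a smaller ion. Si4+ (Z=14), Al3+ (Z=13), Na+ (Z=11), F- (Z=9), N3- (Z=7).

N3- > F- > Na+ > Al3+ > Si4+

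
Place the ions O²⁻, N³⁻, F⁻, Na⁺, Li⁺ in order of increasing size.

Work out protons and electrons: Li⁺ has 2 e⁻ (Z=3), Na⁺ has 10 e⁻ (Z=11), F⁻ has 10 e⁻ (Z=9), O²⁻ has 10 e⁻ (Z=8), N³⁻ has 10 e⁻ (Z=7). Li⁺ < Na⁺ (same group, 1 shell fewer); Na⁺ < F⁻ (isoelectronic, higher Z=11 is smaller); F⁻ < O²⁻ (both 10 e⁻, Z=9>8); O²⁻ < N³⁻ (both 10 e⁻, Z=8>7).

Li⁺ < Na⁺ < F⁻ < O²⁻ < N³⁻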